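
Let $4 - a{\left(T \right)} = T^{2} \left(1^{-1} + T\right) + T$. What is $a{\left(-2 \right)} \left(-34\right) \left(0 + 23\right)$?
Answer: $-7820$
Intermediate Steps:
$a{\left(T \right)} = 4 - T - T^{2} \left(1 + T\right)$ ($a{\left(T \right)} = 4 - \left(T^{2} \left(1^{-1} + T\right) + T\right) = 4 - \left(T^{2} \left(1 + T\right) + T\right) = 4 - \left(T + T^{2} \left(1 + T\right)\right) = 4 - T - T^{2} \left(1 + T\right)$)
$a{\left(-2 \right)} \left(-34\right) \left(0 + 23\right) = \left(4 - -2 - \left(-2\right)^{2} - \left(-2\right)^{3}\right) \left(-34\right) \left(0 + 23\right) = \left(4 + 2 - 4 - -8\right) \left(-34\right) 23 = \left(4 + 2 - 4 + 8\right) \left(-34\right) 23 = 10 \left(-34\right) 23 = \left(-340\right) 23 = -7820$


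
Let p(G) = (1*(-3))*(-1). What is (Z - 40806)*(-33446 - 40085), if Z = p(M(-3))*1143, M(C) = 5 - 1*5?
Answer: 2748368187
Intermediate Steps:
M(C) = 0 (M(C) = 5 - 5 = 0)
p(G) = 3 (p(G) = -3*(-1) = 3)
Z = 3429 (Z = 3*1143 = 3429)
(Z - 40806)*(-33446 - 40085) = (3429 - 40806)*(-33446 - 40085) = -37377*(-73531) = 2748368187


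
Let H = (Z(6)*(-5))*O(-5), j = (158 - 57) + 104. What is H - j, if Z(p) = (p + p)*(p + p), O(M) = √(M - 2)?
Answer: -205 - 720*I*√7 ≈ -205.0 - 1904.9*I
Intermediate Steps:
O(M) = √(-2 + M)
Z(p) = 4*p² (Z(p) = (2*p)*(2*p) = 4*p²)
j = 205 (j = 101 + 104 = 205)
H = -720*I*√7 (H = ((4*6²)*(-5))*√(-2 - 5) = ((4*36)*(-5))*√(-7) = (144*(-5))*(I*√7) = -720*I*√7 ≈ -1904.9*I)
H - j = -720*I*√7 - 1*205 = -720*I*√7 - 205 = -205 - 720*I*√7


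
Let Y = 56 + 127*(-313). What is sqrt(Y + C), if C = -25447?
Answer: 3*I*sqrt(7238) ≈ 255.23*I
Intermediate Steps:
Y = -39695 (Y = 56 - 39751 = -39695)
sqrt(Y + C) = sqrt(-39695 - 25447) = sqrt(-65142) = 3*I*sqrt(7238)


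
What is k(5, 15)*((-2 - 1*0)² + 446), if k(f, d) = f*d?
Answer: 33750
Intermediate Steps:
k(f, d) = d*f
k(5, 15)*((-2 - 1*0)² + 446) = (15*5)*((-2 - 1*0)² + 446) = 75*((-2 + 0)² + 446) = 75*((-2)² + 446) = 75*(4 + 446) = 75*450 = 33750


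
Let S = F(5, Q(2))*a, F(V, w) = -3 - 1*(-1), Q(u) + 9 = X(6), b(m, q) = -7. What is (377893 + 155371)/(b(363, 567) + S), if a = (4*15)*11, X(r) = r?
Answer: -533264/1327 ≈ -401.86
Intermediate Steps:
Q(u) = -3 (Q(u) = -9 + 6 = -3)
F(V, w) = -2 (F(V, w) = -3 + 1 = -2)
a = 660 (a = 60*11 = 660)
S = -1320 (S = -2*660 = -1320)
(377893 + 155371)/(b(363, 567) + S) = (377893 + 155371)/(-7 - 1320) = 533264/(-1327) = 533264*(-1/1327) = -533264/1327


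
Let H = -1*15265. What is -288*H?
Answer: 4396320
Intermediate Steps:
H = -15265
-288*H = -288*(-15265) = 4396320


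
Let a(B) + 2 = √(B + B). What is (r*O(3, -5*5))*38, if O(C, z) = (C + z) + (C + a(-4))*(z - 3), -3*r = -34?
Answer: -64600/3 - 72352*I*√2/3 ≈ -21533.0 - 34107.0*I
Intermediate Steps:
a(B) = -2 + √2*√B (a(B) = -2 + √(B + B) = -2 + √(2*B) = -2 + √2*√B)
r = 34/3 (r = -⅓*(-34) = 34/3 ≈ 11.333)
O(C, z) = C + z + (-3 + z)*(-2 + C + 2*I*√2) (O(C, z) = (C + z) + (C + (-2 + √2*√(-4)))*(z - 3) = (C + z) + (C + (-2 + √2*(2*I)))*(-3 + z) = (C + z) + (C + (-2 + 2*I*√2))*(-3 + z) = (C + z) + (-2 + C + 2*I*√2)*(-3 + z) = (C + z) + (-3 + z)*(-2 + C + 2*I*√2) = C + z + (-3 + z)*(-2 + C + 2*I*√2))
(r*O(3, -5*5))*38 = (34*(6 - (-5)*5 - 2*3 + 3*(-5*5) - 6*I*√2 + 2*I*(-5*5)*√2)/3)*38 = (34*(6 - 1*(-25) - 6 + 3*(-25) - 6*I*√2 + 2*I*(-25)*√2)/3)*38 = (34*(6 + 25 - 6 - 75 - 6*I*√2 - 50*I*√2)/3)*38 = (34*(-50 - 56*I*√2)/3)*38 = (-1700/3 - 1904*I*√2/3)*38 = -64600/3 - 72352*I*√2/3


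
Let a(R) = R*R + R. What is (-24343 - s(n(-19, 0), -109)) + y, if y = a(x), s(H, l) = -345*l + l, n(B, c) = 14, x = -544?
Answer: 233553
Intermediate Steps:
a(R) = R + R**2 (a(R) = R**2 + R = R + R**2)
s(H, l) = -344*l
y = 295392 (y = -544*(1 - 544) = -544*(-543) = 295392)
(-24343 - s(n(-19, 0), -109)) + y = (-24343 - (-344)*(-109)) + 295392 = (-24343 - 1*37496) + 295392 = (-24343 - 37496) + 295392 = -61839 + 295392 = 233553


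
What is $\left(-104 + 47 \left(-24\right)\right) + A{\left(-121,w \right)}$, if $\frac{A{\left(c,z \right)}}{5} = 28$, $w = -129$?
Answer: $-1092$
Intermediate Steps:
$A{\left(c,z \right)} = 140$ ($A{\left(c,z \right)} = 5 \cdot 28 = 140$)
$\left(-104 + 47 \left(-24\right)\right) + A{\left(-121,w \right)} = \left(-104 + 47 \left(-24\right)\right) + 140 = \left(-104 - 1128\right) + 140 = -1232 + 140 = -1092$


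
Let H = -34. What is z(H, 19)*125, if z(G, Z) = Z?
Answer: 2375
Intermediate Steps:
z(H, 19)*125 = 19*125 = 2375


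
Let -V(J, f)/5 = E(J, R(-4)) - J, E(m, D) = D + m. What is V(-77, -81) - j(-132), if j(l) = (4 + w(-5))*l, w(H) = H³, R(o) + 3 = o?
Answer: -15937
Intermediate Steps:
R(o) = -3 + o
V(J, f) = 35 (V(J, f) = -5*(((-3 - 4) + J) - J) = -5*((-7 + J) - J) = -5*(-7) = 35)
j(l) = -121*l (j(l) = (4 + (-5)³)*l = (4 - 125)*l = -121*l)
V(-77, -81) - j(-132) = 35 - (-121)*(-132) = 35 - 1*15972 = 35 - 15972 = -15937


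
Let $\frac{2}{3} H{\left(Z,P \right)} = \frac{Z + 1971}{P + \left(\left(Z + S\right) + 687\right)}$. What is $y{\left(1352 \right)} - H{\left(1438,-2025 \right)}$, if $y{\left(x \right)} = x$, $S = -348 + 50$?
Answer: $\frac{181873}{132} \approx 1377.8$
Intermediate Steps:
$S = -298$
$H{\left(Z,P \right)} = \frac{3 \left(1971 + Z\right)}{2 \left(389 + P + Z\right)}$ ($H{\left(Z,P \right)} = \frac{3 \frac{Z + 1971}{P + \left(\left(Z - 298\right) + 687\right)}}{2} = \frac{3 \frac{1971 + Z}{P + \left(\left(-298 + Z\right) + 687\right)}}{2} = \frac{3 \frac{1971 + Z}{P + \left(389 + Z\right)}}{2} = \frac{3 \frac{1971 + Z}{389 + P + Z}}{2} = \frac{3 \left(1971 + Z\right)}{2 \left(389 + P + Z\right)}$)
$y{\left(1352 \right)} - H{\left(1438,-2025 \right)} = 1352 - \frac{3 \left(1971 + 1438\right)}{2 \left(389 - 2025 + 1438\right)} = 1352 - \frac{3}{2} \frac{1}{-198} \cdot 3409 = 1352 - \frac{3}{2} \left(- \frac{1}{198}\right) 3409 = 1352 - - \frac{3409}{132} = 1352 + \frac{3409}{132} = \frac{181873}{132}$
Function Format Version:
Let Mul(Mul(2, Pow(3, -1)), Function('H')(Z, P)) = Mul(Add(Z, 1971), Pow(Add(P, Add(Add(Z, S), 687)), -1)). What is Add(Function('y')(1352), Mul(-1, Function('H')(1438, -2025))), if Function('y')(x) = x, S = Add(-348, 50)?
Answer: Rational(181873, 132) ≈ 1377.8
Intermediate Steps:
S = -298
Function('H')(Z, P) = Mul(Rational(3, 2), Pow(Add(389, P, Z), -1), Add(1971, Z)) (Function('H')(Z, P) = Mul(Rational(3, 2), Mul(Add(Z, 1971), Pow(Add(P, Add(Add(Z, -298), 687)), -1))) = Mul(Rational(3, 2), Mul(Add(1971, Z), Pow(Add(P, Add(Add(-298, Z), 687)), -1))) = Mul(Rational(3, 2), Mul(Add(1971, Z), Pow(Add(P, Add(389, Z)), -1))) = Mul(Rational(3, 2), Mul(Add(1971, Z), Pow(Add(389, P, Z), -1))) = Mul(Rational(3, 2), Mul(Pow(Add(389, P, Z), -1), Add(1971, Z))) = Mul(Rational(3, 2), Pow(Add(389, P, Z), -1), Add(1971, Z)))
Add(Function('y')(1352), Mul(-1, Function('H')(1438, -2025))) = Add(1352, Mul(-1, Mul(Rational(3, 2), Pow(Add(389, -2025, 1438), -1), Add(1971, 1438)))) = Add(1352, Mul(-1, Mul(Rational(3, 2), Pow(-198, -1), 3409))) = Add(1352, Mul(-1, Mul(Rational(3, 2), Rational(-1, 198), 3409))) = Add(1352, Mul(-1, Rational(-3409, 132))) = Add(1352, Rational(3409, 132)) = Rational(181873, 132)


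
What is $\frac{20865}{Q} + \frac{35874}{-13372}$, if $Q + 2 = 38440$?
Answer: $- \frac{137489754}{64249117} \approx -2.1399$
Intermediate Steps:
$Q = 38438$ ($Q = -2 + 38440 = 38438$)
$\frac{20865}{Q} + \frac{35874}{-13372} = \frac{20865}{38438} + \frac{35874}{-13372} = 20865 \cdot \frac{1}{38438} + 35874 \left(- \frac{1}{13372}\right) = \frac{20865}{38438} - \frac{17937}{6686} = - \frac{137489754}{64249117}$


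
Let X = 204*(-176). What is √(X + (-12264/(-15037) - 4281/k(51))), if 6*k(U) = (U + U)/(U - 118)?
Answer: I*√1243603777860741/255629 ≈ 137.95*I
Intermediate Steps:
X = -35904
k(U) = U/(3*(-118 + U)) (k(U) = ((U + U)/(U - 118))/6 = ((2*U)/(-118 + U))/6 = (2*U/(-118 + U))/6 = U/(3*(-118 + U)))
√(X + (-12264/(-15037) - 4281/k(51))) = √(-35904 + (-12264/(-15037) - 4281/((⅓)*51/(-118 + 51)))) = √(-35904 + (-12264*(-1/15037) - 4281/((⅓)*51/(-67)))) = √(-35904 + (12264/15037 - 4281/((⅓)*51*(-1/67)))) = √(-35904 + (12264/15037 - 4281/(-17/67))) = √(-35904 + (12264/15037 - 4281*(-67/17))) = √(-35904 + (12264/15037 + 286827/17)) = √(-35904 + 4313226087/255629) = √(-4864877529/255629) = I*√1243603777860741/255629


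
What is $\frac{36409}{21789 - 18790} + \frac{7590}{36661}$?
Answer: $\frac{1357552759}{109946339} \approx 12.347$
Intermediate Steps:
$\frac{36409}{21789 - 18790} + \frac{7590}{36661} = \frac{36409}{2999} + 7590 \cdot \frac{1}{36661} = 36409 \cdot \frac{1}{2999} + \frac{7590}{36661} = \frac{36409}{2999} + \frac{7590}{36661} = \frac{1357552759}{109946339}$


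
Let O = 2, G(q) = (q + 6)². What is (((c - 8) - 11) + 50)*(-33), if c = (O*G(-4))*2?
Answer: -1551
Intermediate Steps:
G(q) = (6 + q)²
c = 16 (c = (2*(6 - 4)²)*2 = (2*2²)*2 = (2*4)*2 = 8*2 = 16)
(((c - 8) - 11) + 50)*(-33) = (((16 - 8) - 11) + 50)*(-33) = ((8 - 11) + 50)*(-33) = (-3 + 50)*(-33) = 47*(-33) = -1551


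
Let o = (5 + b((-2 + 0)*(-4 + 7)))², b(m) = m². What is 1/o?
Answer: 1/1681 ≈ 0.00059488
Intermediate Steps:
o = 1681 (o = (5 + ((-2 + 0)*(-4 + 7))²)² = (5 + (-2*3)²)² = (5 + (-6)²)² = (5 + 36)² = 41² = 1681)
1/o = 1/1681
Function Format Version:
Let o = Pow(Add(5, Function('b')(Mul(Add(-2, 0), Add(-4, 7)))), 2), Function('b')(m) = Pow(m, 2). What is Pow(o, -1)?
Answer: Rational(1, 1681) ≈ 0.00059488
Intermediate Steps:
o = 1681 (o = Pow(Add(5, Pow(Mul(Add(-2, 0), Add(-4, 7)), 2)), 2) = Pow(Add(5, Pow(Mul(-2, 3), 2)), 2) = Pow(Add(5, Pow(-6, 2)), 2) = Pow(Add(5, 36), 2) = Pow(41, 2) = 1681)
Pow(o, -1) = Pow(1681, -1) = Rational(1, 1681)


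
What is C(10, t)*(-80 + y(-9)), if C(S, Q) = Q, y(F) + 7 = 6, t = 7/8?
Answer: -567/8 ≈ -70.875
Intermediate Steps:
t = 7/8 (t = 7*(1/8) = 7/8 ≈ 0.87500)
y(F) = -1 (y(F) = -7 + 6 = -1)
C(10, t)*(-80 + y(-9)) = 7*(-80 - 1)/8 = (7/8)*(-81) = -567/8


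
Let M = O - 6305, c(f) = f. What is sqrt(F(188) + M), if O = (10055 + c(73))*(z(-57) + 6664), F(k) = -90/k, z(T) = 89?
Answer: sqrt(604277061814)/94 ≈ 8269.7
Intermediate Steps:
O = 68394384 (O = (10055 + 73)*(89 + 6664) = 10128*6753 = 68394384)
M = 68388079 (M = 68394384 - 6305 = 68388079)
sqrt(F(188) + M) = sqrt(-90/188 + 68388079) = sqrt(-90*1/188 + 68388079) = sqrt(-45/94 + 68388079) = sqrt(6428479381/94) = sqrt(604277061814)/94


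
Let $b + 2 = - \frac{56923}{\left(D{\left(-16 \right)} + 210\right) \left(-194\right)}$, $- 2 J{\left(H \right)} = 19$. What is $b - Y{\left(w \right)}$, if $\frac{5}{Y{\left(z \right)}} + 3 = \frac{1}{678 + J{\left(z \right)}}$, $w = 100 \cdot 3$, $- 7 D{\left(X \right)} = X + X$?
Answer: $\frac{1209009945}{1168174492} \approx 1.035$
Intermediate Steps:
$J{\left(H \right)} = - \frac{19}{2}$ ($J{\left(H \right)} = \left(- \frac{1}{2}\right) 19 = - \frac{19}{2}$)
$D{\left(X \right)} = - \frac{2 X}{7}$ ($D{\left(X \right)} = - \frac{X + X}{7} = - \frac{2 X}{7}$)
$w = 300$
$Y{\left(z \right)} = - \frac{6685}{4009}$ ($Y{\left(z \right)} = \frac{5}{-3 + \frac{1}{678 - \frac{19}{2}}} = \frac{5}{-3 + \frac{1}{\frac{1337}{2}}} = \frac{5}{-3 + \frac{2}{1337}} = \frac{5}{- \frac{4009}{1337}} = 5 \left(- \frac{1337}{4009}\right) = - \frac{6685}{4009}$)
$b = - \frac{184315}{291388}$ ($b = -2 - \frac{56923}{\left(\left(- \frac{2}{7}\right) \left(-16\right) + 210\right) \left(-194\right)} = -2 - \frac{56923}{\left(\frac{32}{7} + 210\right) \left(-194\right)} = -2 - \frac{56923}{\frac{1502}{7} \left(-194\right)} = -2 - \frac{56923}{- \frac{291388}{7}} = -2 - - \frac{398461}{291388} = -2 + \frac{398461}{291388} = - \frac{184315}{291388} \approx -0.63254$)
$b - Y{\left(w \right)} = - \frac{184315}{291388} - - \frac{6685}{4009} = - \frac{184315}{291388} + \frac{6685}{4009} = \frac{1209009945}{1168174492}$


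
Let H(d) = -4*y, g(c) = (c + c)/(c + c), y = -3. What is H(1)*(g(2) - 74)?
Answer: -876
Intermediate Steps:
g(c) = 1 (g(c) = (2*c)/((2*c)) = (2*c)*(1/(2*c)) = 1)
H(d) = 12 (H(d) = -4*(-3) = 12)
H(1)*(g(2) - 74) = 12*(1 - 74) = 12*(-73) = -876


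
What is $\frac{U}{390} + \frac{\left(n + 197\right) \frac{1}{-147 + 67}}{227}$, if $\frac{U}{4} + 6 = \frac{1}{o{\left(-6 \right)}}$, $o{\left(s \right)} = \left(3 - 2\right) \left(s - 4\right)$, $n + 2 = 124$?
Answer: $- \frac{283757}{3541200} \approx -0.08013$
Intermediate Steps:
$n = 122$ ($n = -2 + 124 = 122$)
$o{\left(s \right)} = -4 + s$ ($o{\left(s \right)} = 1 \left(-4 + s\right) = -4 + s$)
$U = - \frac{122}{5}$ ($U = -24 + \frac{4}{-4 - 6} = -24 + \frac{4}{-10} = -24 + 4 \left(- \frac{1}{10}\right) = -24 - \frac{2}{5} = - \frac{122}{5} \approx -24.4$)
$\frac{U}{390} + \frac{\left(n + 197\right) \frac{1}{-147 + 67}}{227} = - \frac{122}{5 \cdot 390} + \frac{\left(122 + 197\right) \frac{1}{-147 + 67}}{227} = \left(- \frac{122}{5}\right) \frac{1}{390} + \frac{319}{-80} \cdot \frac{1}{227} = - \frac{61}{975} + 319 \left(- \frac{1}{80}\right) \frac{1}{227} = - \frac{61}{975} - \frac{319}{18160} = - \frac{283757}{3541200}$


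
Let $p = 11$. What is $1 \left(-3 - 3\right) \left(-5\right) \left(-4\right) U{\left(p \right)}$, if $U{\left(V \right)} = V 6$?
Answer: $-7920$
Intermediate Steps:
$U{\left(V \right)} = 6 V$
$1 \left(-3 - 3\right) \left(-5\right) \left(-4\right) U{\left(p \right)} = 1 \left(-3 - 3\right) \left(-5\right) \left(-4\right) 6 \cdot 11 = 1 \left(-6\right) \left(-5\right) \left(-4\right) 66 = \left(-6\right) \left(-5\right) \left(-4\right) 66 = 30 \left(-4\right) 66 = \left(-120\right) 66 = -7920$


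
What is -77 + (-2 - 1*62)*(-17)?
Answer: 1011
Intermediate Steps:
-77 + (-2 - 1*62)*(-17) = -77 + (-2 - 62)*(-17) = -77 - 64*(-17) = -77 + 1088 = 1011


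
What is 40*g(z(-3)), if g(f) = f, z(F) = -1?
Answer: -40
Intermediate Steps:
40*g(z(-3)) = 40*(-1) = -40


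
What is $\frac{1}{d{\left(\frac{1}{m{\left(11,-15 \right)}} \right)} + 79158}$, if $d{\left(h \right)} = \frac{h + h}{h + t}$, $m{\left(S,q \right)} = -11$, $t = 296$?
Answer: $\frac{3255}{257659288} \approx 1.2633 \cdot 10^{-5}$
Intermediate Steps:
$d{\left(h \right)} = \frac{2 h}{296 + h}$ ($d{\left(h \right)} = \frac{h + h}{h + 296} = \frac{2 h}{296 + h}$)
$\frac{1}{d{\left(\frac{1}{m{\left(11,-15 \right)}} \right)} + 79158} = \frac{1}{\frac{2}{\left(-11\right) \left(296 + \frac{1}{-11}\right)} + 79158} = \frac{1}{2 \left(- \frac{1}{11}\right) \frac{1}{296 - \frac{1}{11}} + 79158} = \frac{1}{2 \left(- \frac{1}{11}\right) \frac{1}{\frac{3255}{11}} + 79158} = \frac{1}{2 \left(- \frac{1}{11}\right) \frac{11}{3255} + 79158} = \frac{1}{- \frac{2}{3255} + 79158} = \frac{1}{\frac{257659288}{3255}} = \frac{3255}{257659288}$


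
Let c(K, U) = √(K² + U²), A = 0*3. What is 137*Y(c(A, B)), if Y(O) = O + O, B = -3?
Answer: 822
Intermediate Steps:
A = 0
Y(O) = 2*O
137*Y(c(A, B)) = 137*(2*√(0² + (-3)²)) = 137*(2*√(0 + 9)) = 137*(2*√9) = 137*(2*3) = 137*6 = 822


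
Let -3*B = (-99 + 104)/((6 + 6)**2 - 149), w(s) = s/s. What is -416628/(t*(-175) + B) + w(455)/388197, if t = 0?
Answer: -485201219147/388197 ≈ -1.2499e+6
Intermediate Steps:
w(s) = 1
B = 1/3 (B = -(-99 + 104)/(3*((6 + 6)**2 - 149)) = -5/(3*(12**2 - 149)) = -5/(3*(144 - 149)) = -5/(3*(-5)) = -5*(-1)/(3*5) = -1/3*(-1) = 1/3 ≈ 0.33333)
-416628/(t*(-175) + B) + w(455)/388197 = -416628/(0*(-175) + 1/3) + 1/388197 = -416628/(0 + 1/3) + 1*(1/388197) = -416628/1/3 + 1/388197 = -416628*3 + 1/388197 = -1249884 + 1/388197 = -485201219147/388197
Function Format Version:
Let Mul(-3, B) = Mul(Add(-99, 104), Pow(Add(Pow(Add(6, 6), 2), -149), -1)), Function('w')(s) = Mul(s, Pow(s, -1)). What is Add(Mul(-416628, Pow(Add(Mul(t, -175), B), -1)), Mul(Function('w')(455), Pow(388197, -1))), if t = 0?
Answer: Rational(-485201219147, 388197) ≈ -1.2499e+6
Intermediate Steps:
Function('w')(s) = 1
B = Rational(1, 3) (B = Mul(Rational(-1, 3), Mul(Add(-99, 104), Pow(Add(Pow(Add(6, 6), 2), -149), -1))) = Mul(Rational(-1, 3), Mul(5, Pow(Add(Pow(12, 2), -149), -1))) = Mul(Rational(-1, 3), Mul(5, Pow(Add(144, -149), -1))) = Mul(Rational(-1, 3), Mul(5, Pow(-5, -1))) = Mul(Rational(-1, 3), Mul(5, Rational(-1, 5))) = Mul(Rational(-1, 3), -1) = Rational(1, 3) ≈ 0.33333)
Add(Mul(-416628, Pow(Add(Mul(t, -175), B), -1)), Mul(Function('w')(455), Pow(388197, -1))) = Add(Mul(-416628, Pow(Add(Mul(0, -175), Rational(1, 3)), -1)), Mul(1, Pow(388197, -1))) = Add(Mul(-416628, Pow(Add(0, Rational(1, 3)), -1)), Mul(1, Rational(1, 388197))) = Add(Mul(-416628, Pow(Rational(1, 3), -1)), Rational(1, 388197)) = Add(Mul(-416628, 3), Rational(1, 388197)) = Add(-1249884, Rational(1, 388197)) = Rational(-485201219147, 388197)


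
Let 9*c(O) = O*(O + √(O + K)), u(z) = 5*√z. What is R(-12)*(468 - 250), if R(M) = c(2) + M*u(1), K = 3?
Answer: -116848/9 + 436*√5/9 ≈ -12875.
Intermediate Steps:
c(O) = O*(O + √(3 + O))/9 (c(O) = (O*(O + √(O + 3)))/9 = (O*(O + √(3 + O)))/9 = O*(O + √(3 + O))/9)
R(M) = 4/9 + 5*M + 2*√5/9 (R(M) = (⅑)*2*(2 + √(3 + 2)) + M*(5*√1) = (⅑)*2*(2 + √5) + M*(5*1) = (4/9 + 2*√5/9) + M*5 = (4/9 + 2*√5/9) + 5*M = 4/9 + 5*M + 2*√5/9)
R(-12)*(468 - 250) = (4/9 + 5*(-12) + 2*√5/9)*(468 - 250) = (4/9 - 60 + 2*√5/9)*218 = (-536/9 + 2*√5/9)*218 = -116848/9 + 436*√5/9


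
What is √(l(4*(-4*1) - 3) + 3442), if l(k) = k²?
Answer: √3803 ≈ 61.668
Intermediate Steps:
√(l(4*(-4*1) - 3) + 3442) = √((4*(-4*1) - 3)² + 3442) = √((4*(-4) - 3)² + 3442) = √((-16 - 3)² + 3442) = √((-19)² + 3442) = √(361 + 3442) = √3803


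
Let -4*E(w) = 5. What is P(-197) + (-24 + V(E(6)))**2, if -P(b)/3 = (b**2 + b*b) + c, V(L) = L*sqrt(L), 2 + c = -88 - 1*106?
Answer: -14828285/64 + 30*I*sqrt(5) ≈ -2.3169e+5 + 67.082*I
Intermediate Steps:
E(w) = -5/4 (E(w) = -1/4*5 = -5/4)
c = -196 (c = -2 + (-88 - 1*106) = -2 + (-88 - 106) = -2 - 194 = -196)
V(L) = L**(3/2)
P(b) = 588 - 6*b**2 (P(b) = -3*((b**2 + b*b) - 196) = -3*((b**2 + b**2) - 196) = -3*(2*b**2 - 196) = -3*(-196 + 2*b**2) = 588 - 6*b**2)
P(-197) + (-24 + V(E(6)))**2 = (588 - 6*(-197)**2) + (-24 + (-5/4)**(3/2))**2 = (588 - 6*38809) + (-24 - 5*I*sqrt(5)/8)**2 = (588 - 232854) + (-24 - 5*I*sqrt(5)/8)**2 = -232266 + (-24 - 5*I*sqrt(5)/8)**2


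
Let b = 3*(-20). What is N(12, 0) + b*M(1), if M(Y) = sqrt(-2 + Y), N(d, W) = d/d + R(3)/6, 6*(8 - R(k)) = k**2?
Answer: 25/12 - 60*I ≈ 2.0833 - 60.0*I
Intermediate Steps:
R(k) = 8 - k**2/6
N(d, W) = 25/12 (N(d, W) = d/d + (8 - 1/6*3**2)/6 = 1 + (8 - 1/6*9)*(1/6) = 1 + (8 - 3/2)*(1/6) = 1 + (13/2)*(1/6) = 1 + 13/12 = 25/12)
b = -60
N(12, 0) + b*M(1) = 25/12 - 60*sqrt(-2 + 1) = 25/12 - 60*I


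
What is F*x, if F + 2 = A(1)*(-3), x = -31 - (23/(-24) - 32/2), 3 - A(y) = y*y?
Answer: 337/3 ≈ 112.33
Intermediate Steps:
A(y) = 3 - y² (A(y) = 3 - y*y = 3 - y²)
x = -337/24 (x = -31 - (23*(-1/24) - 32*½) = -31 - (-23/24 - 16) = -31 - 1*(-407/24) = -31 + 407/24 = -337/24 ≈ -14.042)
F = -8 (F = -2 + (3 - 1*1²)*(-3) = -2 + (3 - 1*1)*(-3) = -2 + (3 - 1)*(-3) = -2 + 2*(-3) = -2 - 6 = -8)
F*x = -8*(-337/24) = 337/3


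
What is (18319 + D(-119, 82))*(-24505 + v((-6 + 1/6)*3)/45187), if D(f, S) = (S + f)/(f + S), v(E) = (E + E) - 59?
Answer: -20285873931280/45187 ≈ -4.4893e+8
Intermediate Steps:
v(E) = -59 + 2*E (v(E) = 2*E - 59 = -59 + 2*E)
D(f, S) = 1 (D(f, S) = (S + f)/(S + f) = 1)
(18319 + D(-119, 82))*(-24505 + v((-6 + 1/6)*3)/45187) = (18319 + 1)*(-24505 + (-59 + 2*((-6 + 1/6)*3))/45187) = 18320*(-24505 + (-59 + 2*((-6 + 1/6)*3))*(1/45187)) = 18320*(-24505 + (-59 + 2*(-35/6*3))*(1/45187)) = 18320*(-24505 + (-59 + 2*(-35/2))*(1/45187)) = 18320*(-24505 + (-59 - 35)*(1/45187)) = 18320*(-24505 - 94*1/45187) = 18320*(-24505 - 94/45187) = 18320*(-1107307529/45187) = -20285873931280/45187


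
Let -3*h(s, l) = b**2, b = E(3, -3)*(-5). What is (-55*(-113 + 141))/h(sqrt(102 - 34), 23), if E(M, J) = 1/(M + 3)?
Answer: 33264/5 ≈ 6652.8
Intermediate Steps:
E(M, J) = 1/(3 + M)
b = -5/6 (b = -5/(3 + 3) = -5/6 ≈ -0.83333)
h(s, l) = -25/108 (h(s, l) = -(-5/6)**2/3 = -1/3*25/36 = -25/108)
(-55*(-113 + 141))/h(sqrt(102 - 34), 23) = (-55*(-113 + 141))/(-25/108) = -55*28*(-108/25) = -1540*(-108/25) = 33264/5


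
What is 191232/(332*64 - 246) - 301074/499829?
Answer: 44630071590/5248704329 ≈ 8.5031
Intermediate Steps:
191232/(332*64 - 246) - 301074/499829 = 191232/(21248 - 246) - 301074*1/499829 = 191232/21002 - 301074/499829 = 191232*(1/21002) - 301074/499829 = 95616/10501 - 301074/499829 = 44630071590/5248704329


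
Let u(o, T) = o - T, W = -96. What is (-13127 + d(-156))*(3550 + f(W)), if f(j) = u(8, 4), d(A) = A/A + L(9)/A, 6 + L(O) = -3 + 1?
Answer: -1819335248/39 ≈ -4.6650e+7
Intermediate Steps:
L(O) = -8 (L(O) = -6 + (-3 + 1) = -6 - 2 = -8)
d(A) = 1 - 8/A (d(A) = A/A - 8/A = 1 - 8/A)
f(j) = 4 (f(j) = 8 - 1*4 = 8 - 4 = 4)
(-13127 + d(-156))*(3550 + f(W)) = (-13127 + (-8 - 156)/(-156))*(3550 + 4) = (-13127 - 1/156*(-164))*3554 = (-13127 + 41/39)*3554 = -511912/39*3554 = -1819335248/39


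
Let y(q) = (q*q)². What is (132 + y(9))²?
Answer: 44796249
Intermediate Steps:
y(q) = q⁴ (y(q) = (q²)² = q⁴)
(132 + y(9))² = (132 + 9⁴)² = (132 + 6561)² = 6693² = 44796249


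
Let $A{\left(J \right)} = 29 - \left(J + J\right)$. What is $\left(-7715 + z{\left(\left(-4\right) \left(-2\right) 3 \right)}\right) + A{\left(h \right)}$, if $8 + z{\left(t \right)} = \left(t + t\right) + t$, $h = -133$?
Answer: $-7356$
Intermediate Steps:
$z{\left(t \right)} = -8 + 3 t$ ($z{\left(t \right)} = -8 + \left(\left(t + t\right) + t\right) = -8 + \left(2 t + t\right) = -8 + 3 t$)
$A{\left(J \right)} = 29 - 2 J$
$\left(-7715 + z{\left(\left(-4\right) \left(-2\right) 3 \right)}\right) + A{\left(h \right)} = \left(-7715 - \left(8 - 3 \left(-4\right) \left(-2\right) 3\right)\right) + \left(29 - -266\right) = \left(-7715 - \left(8 - 3 \cdot 8 \cdot 3\right)\right) + \left(29 + 266\right) = \left(-7715 + \left(-8 + 3 \cdot 24\right)\right) + 295 = \left(-7715 + \left(-8 + 72\right)\right) + 295 = \left(-7715 + 64\right) + 295 = -7651 + 295 = -7356$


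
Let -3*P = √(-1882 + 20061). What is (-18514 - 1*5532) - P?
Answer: -24046 + 7*√371/3 ≈ -24001.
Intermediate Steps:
P = -7*√371/3 (P = -√(-1882 + 20061)/3 = -7*√371/3 ≈ -44.943)
(-18514 - 1*5532) - P = (-18514 - 1*5532) - (-7)*√371/3 = (-18514 - 5532) + 7*√371/3 = -24046 + 7*√371/3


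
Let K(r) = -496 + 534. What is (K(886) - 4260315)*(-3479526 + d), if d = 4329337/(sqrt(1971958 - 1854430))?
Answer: 14823744588702 - 18444174846349*sqrt(29382)/58764 ≈ 1.4770e+13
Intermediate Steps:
d = 4329337*sqrt(29382)/58764 (d = 4329337/(sqrt(117528)) = 4329337/((2*sqrt(29382))) = 4329337*(sqrt(29382)/58764) = 4329337*sqrt(29382)/58764 ≈ 12628.)
K(r) = 38
(K(886) - 4260315)*(-3479526 + d) = (38 - 4260315)*(-3479526 + 4329337*sqrt(29382)/58764) = -4260277*(-3479526 + 4329337*sqrt(29382)/58764) = 14823744588702 - 18444174846349*sqrt(29382)/58764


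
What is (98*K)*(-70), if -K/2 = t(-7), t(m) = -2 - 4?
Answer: -82320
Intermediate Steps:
t(m) = -6
K = 12 (K = -2*(-6) = 12)
(98*K)*(-70) = (98*12)*(-70) = 1176*(-70) = -82320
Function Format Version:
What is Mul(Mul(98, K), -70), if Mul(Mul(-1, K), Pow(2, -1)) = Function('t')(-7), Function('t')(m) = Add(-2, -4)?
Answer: -82320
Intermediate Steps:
Function('t')(m) = -6
K = 12 (K = Mul(-2, -6) = 12)
Mul(Mul(98, K), -70) = Mul(Mul(98, 12), -70) = Mul(1176, -70) = -82320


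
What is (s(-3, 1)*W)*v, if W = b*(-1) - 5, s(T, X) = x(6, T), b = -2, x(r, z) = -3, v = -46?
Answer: -414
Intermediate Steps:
s(T, X) = -3
W = -3 (W = -2*(-1) - 5 = 2 - 5 = -3)
(s(-3, 1)*W)*v = -3*(-3)*(-46) = 9*(-46) = -414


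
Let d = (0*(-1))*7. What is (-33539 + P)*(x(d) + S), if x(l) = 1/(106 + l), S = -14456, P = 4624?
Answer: 44307466525/106 ≈ 4.1799e+8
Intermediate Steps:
d = 0 (d = 0*7 = 0)
(-33539 + P)*(x(d) + S) = (-33539 + 4624)*(1/(106 + 0) - 14456) = -28915*(1/106 - 14456) = -28915*(-1532335/106) = 44307466525/106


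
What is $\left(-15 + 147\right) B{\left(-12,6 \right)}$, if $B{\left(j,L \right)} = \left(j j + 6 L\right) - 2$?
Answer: $23496$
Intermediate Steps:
$B{\left(j,L \right)} = -2 + j^{2} + 6 L$ ($B{\left(j,L \right)} = \left(j^{2} + 6 L\right) - 2 = -2 + j^{2} + 6 L$)
$\left(-15 + 147\right) B{\left(-12,6 \right)} = \left(-15 + 147\right) \left(-2 + \left(-12\right)^{2} + 6 \cdot 6\right) = 132 \left(-2 + 144 + 36\right) = 132 \cdot 178 = 23496$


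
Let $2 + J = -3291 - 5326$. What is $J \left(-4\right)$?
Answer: $34476$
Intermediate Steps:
$J = -8619$ ($J = -2 - 8617 = -8619$)
$J \left(-4\right) = \left(-8619\right) \left(-4\right) = 34476$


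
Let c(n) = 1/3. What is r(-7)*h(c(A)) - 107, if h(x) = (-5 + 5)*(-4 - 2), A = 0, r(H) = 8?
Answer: -107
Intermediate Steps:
c(n) = ⅓
h(x) = 0 (h(x) = 0*(-6) = 0)
r(-7)*h(c(A)) - 107 = 8*0 - 107 = 0 - 107 = -107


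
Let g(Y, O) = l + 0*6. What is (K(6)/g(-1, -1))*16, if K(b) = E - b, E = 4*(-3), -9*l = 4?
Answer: 648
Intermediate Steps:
l = -4/9 (l = -⅑*4 = -4/9 ≈ -0.44444)
g(Y, O) = -4/9 (g(Y, O) = -4/9 + 0*6 = -4/9 + 0 = -4/9)
E = -12
K(b) = -12 - b
(K(6)/g(-1, -1))*16 = ((-12 - 1*6)/(-4/9))*16 = -9*(-12 - 6)/4*16 = -9/4*(-18)*16 = (81/2)*16 = 648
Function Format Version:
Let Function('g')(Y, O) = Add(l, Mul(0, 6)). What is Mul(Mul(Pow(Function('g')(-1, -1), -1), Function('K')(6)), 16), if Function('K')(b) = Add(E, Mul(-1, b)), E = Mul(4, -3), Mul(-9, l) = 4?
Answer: 648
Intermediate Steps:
l = Rational(-4, 9) (l = Mul(Rational(-1, 9), 4) = Rational(-4, 9) ≈ -0.44444)
Function('g')(Y, O) = Rational(-4, 9) (Function('g')(Y, O) = Add(Rational(-4, 9), Mul(0, 6)) = Add(Rational(-4, 9), 0) = Rational(-4, 9))
E = -12
Function('K')(b) = Add(-12, Mul(-1, b))
Mul(Mul(Pow(Function('g')(-1, -1), -1), Function('K')(6)), 16) = Mul(Mul(Pow(Rational(-4, 9), -1), Add(-12, Mul(-1, 6))), 16) = Mul(Mul(Rational(-9, 4), Add(-12, -6)), 16) = Mul(Mul(Rational(-9, 4), -18), 16) = Mul(Rational(81, 2), 16) = 648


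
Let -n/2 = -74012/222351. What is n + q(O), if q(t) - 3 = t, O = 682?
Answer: 152458459/222351 ≈ 685.67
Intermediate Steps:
q(t) = 3 + t
n = 148024/222351 (n = -(-148024)/222351 = -2*(-74012/222351) = 148024/222351 ≈ 0.66572)
n + q(O) = 148024/222351 + (3 + 682) = 148024/222351 + 685 = 152458459/222351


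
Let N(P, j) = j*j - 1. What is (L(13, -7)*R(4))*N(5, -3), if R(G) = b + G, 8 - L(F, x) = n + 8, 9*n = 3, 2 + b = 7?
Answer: -24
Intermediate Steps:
b = 5 (b = -2 + 7 = 5)
N(P, j) = -1 + j² (N(P, j) = j² - 1 = -1 + j²)
n = ⅓ (n = (⅑)*3 = ⅓ ≈ 0.33333)
L(F, x) = -⅓ (L(F, x) = 8 - (⅓ + 8) = 8 - 1*25/3 = 8 - 25/3 = -⅓)
R(G) = 5 + G
(L(13, -7)*R(4))*N(5, -3) = (-(5 + 4)/3)*(-1 + (-3)²) = (-⅓*9)*(-1 + 9) = -3*8 = -24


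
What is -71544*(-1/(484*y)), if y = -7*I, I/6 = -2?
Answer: 271/154 ≈ 1.7597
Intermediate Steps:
I = -12 (I = 6*(-2) = -12)
y = 84 (y = -7*(-12) = 84)
-71544*(-1/(484*y)) = -71544/(((11*(-2))*84)*22) = -71544/(-22*84*22) = -71544/((-1848*22)) = -71544/(-40656) = -71544*(-1/40656) = 271/154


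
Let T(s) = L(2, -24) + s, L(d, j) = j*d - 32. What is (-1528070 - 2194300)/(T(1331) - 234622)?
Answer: 3722370/233371 ≈ 15.950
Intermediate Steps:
L(d, j) = -32 + d*j (L(d, j) = d*j - 32 = -32 + d*j)
T(s) = -80 + s (T(s) = (-32 + 2*(-24)) + s = (-32 - 48) + s = -80 + s)
(-1528070 - 2194300)/(T(1331) - 234622) = (-1528070 - 2194300)/((-80 + 1331) - 234622) = -3722370/(1251 - 234622) = -3722370/(-233371) = -3722370*(-1/233371) = 3722370/233371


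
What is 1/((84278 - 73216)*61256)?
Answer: 1/677613872 ≈ 1.4758e-9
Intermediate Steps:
1/((84278 - 73216)*61256) = (1/61256)/11062 = (1/11062)*(1/61256) = 1/677613872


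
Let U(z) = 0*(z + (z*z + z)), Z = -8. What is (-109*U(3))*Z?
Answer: 0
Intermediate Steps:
U(z) = 0 (U(z) = 0*(z + (z² + z)) = 0*(z + (z + z²)) = 0*(z² + 2*z) = 0)
(-109*U(3))*Z = -109*0*(-8) = 0*(-8) = 0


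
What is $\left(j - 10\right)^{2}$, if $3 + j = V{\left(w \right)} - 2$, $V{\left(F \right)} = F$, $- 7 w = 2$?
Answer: $\frac{11449}{49} \approx 233.65$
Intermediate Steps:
$w = - \frac{2}{7}$ ($w = \left(- \frac{1}{7}\right) 2 = - \frac{2}{7} \approx -0.28571$)
$j = - \frac{37}{7}$ ($j = -3 - \frac{16}{7} = - \frac{37}{7} \approx -5.2857$)
$\left(j - 10\right)^{2} = \left(- \frac{37}{7} - 10\right)^{2} = \left(- \frac{107}{7}\right)^{2} = \frac{11449}{49}$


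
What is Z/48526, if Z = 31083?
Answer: 31083/48526 ≈ 0.64054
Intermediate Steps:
Z/48526 = 31083/48526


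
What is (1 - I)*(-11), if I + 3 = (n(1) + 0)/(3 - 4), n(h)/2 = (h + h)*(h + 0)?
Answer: -88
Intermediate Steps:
n(h) = 4*h**2 (n(h) = 2*((h + h)*(h + 0)) = 2*((2*h)*h) = 2*(2*h**2) = 4*h**2)
I = -7 (I = -3 + (4*1**2 + 0)/(3 - 4) = -3 + (4*1 + 0)/(-1) = -3 + (4 + 0)*(-1) = -3 + 4*(-1) = -3 - 4 = -7)
(1 - I)*(-11) = (1 - 1*(-7))*(-11) = (1 + 7)*(-11) = 8*(-11) = -88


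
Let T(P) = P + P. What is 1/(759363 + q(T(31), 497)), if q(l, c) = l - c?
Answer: 1/758928 ≈ 1.3176e-6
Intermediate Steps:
T(P) = 2*P
1/(759363 + q(T(31), 497)) = 1/(759363 + (2*31 - 1*497)) = 1/(759363 + (62 - 497)) = 1/(759363 - 435) = 1/758928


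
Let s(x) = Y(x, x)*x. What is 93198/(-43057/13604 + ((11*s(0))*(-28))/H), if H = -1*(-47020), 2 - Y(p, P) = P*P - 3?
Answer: -181123656/6151 ≈ -29446.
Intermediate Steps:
Y(p, P) = 5 - P² (Y(p, P) = 2 - (P*P - 3) = 2 - (P² - 3) = 2 - (-3 + P²) = 2 + (3 - P²) = 5 - P²)
s(x) = x*(5 - x²) (s(x) = (5 - x²)*x = x*(5 - x²))
H = 47020
93198/(-43057/13604 + ((11*s(0))*(-28))/H) = 93198/(-43057/13604 + ((11*(0*(5 - 1*0²)))*(-28))/47020) = 93198/(-43057*1/13604 + ((11*(0*(5 - 1*0)))*(-28))*(1/47020)) = 93198/(-43057/13604 + ((11*(0*(5 + 0)))*(-28))*(1/47020)) = 93198/(-43057/13604 + ((11*(0*5))*(-28))*(1/47020)) = 93198/(-43057/13604 + ((11*0)*(-28))*(1/47020)) = 93198/(-43057/13604 + (0*(-28))*(1/47020)) = 93198/(-43057/13604 + 0*(1/47020)) = 93198/(-43057/13604 + 0) = 93198/(-43057/13604) = 93198*(-13604/43057) = -181123656/6151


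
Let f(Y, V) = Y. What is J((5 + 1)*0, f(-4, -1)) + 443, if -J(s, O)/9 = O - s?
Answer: 479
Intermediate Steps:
J(s, O) = -9*O + 9*s (J(s, O) = -9*(O - s) = -9*O + 9*s)
J((5 + 1)*0, f(-4, -1)) + 443 = (-9*(-4) + 9*((5 + 1)*0)) + 443 = (36 + 9*(6*0)) + 443 = (36 + 9*0) + 443 = (36 + 0) + 443 = 36 + 443 = 479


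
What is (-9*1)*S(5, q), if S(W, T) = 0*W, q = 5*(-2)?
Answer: 0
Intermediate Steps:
q = -10
S(W, T) = 0
(-9*1)*S(5, q) = -9*1*0 = -9*0 = 0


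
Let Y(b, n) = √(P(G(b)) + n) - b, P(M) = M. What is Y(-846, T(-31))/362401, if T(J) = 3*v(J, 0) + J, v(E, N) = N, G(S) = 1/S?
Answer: 846/362401 + I*√2465338/102197082 ≈ 0.0023344 + 1.5364e-5*I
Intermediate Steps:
G(S) = 1/S
T(J) = J (T(J) = 3*0 + J = 0 + J = J)
Y(b, n) = √(n + 1/b) - b (Y(b, n) = √(1/b + n) - b = √(n + 1/b) - b)
Y(-846, T(-31))/362401 = (√(-31 + 1/(-846)) - 1*(-846))/362401 = (√(-31 - 1/846) + 846)*(1/362401) = (√(-26227/846) + 846)*(1/362401) = (I*√2465338/282 + 846)*(1/362401) = (846 + I*√2465338/282)*(1/362401) = 846/362401 + I*√2465338/102197082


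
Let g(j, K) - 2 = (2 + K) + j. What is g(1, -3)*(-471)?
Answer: -942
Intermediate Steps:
g(j, K) = 4 + K + j (g(j, K) = 2 + ((2 + K) + j) = 2 + (2 + K + j) = 4 + K + j)
g(1, -3)*(-471) = (4 - 3 + 1)*(-471) = 2*(-471) = -942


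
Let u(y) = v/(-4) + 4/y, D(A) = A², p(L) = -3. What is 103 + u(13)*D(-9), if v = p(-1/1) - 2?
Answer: 11917/52 ≈ 229.17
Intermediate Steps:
v = -5 (v = -3 - 2 = -5)
u(y) = 5/4 + 4/y (u(y) = -5/(-4) + 4/y = -5*(-¼) + 4/y = 5/4 + 4/y)
103 + u(13)*D(-9) = 103 + (5/4 + 4/13)*(-9)² = 103 + (5/4 + 4*(1/13))*81 = 103 + (5/4 + 4/13)*81 = 103 + (81/52)*81 = 103 + 6561/52 = 11917/52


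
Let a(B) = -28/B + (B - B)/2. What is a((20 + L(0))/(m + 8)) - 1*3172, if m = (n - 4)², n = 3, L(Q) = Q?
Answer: -15923/5 ≈ -3184.6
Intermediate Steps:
m = 1 (m = (3 - 4)² = (-1)² = 1)
a(B) = -28/B (a(B) = -28/B + 0*(½) = -28/B + 0 = -28/B)
a((20 + L(0))/(m + 8)) - 1*3172 = -28*(1 + 8)/(20 + 0) - 1*3172 = -28/(20/9) - 3172 = -28/(20*(⅑)) - 3172 = -28/20/9 - 3172 = -28*9/20 - 3172 = -63/5 - 3172 = -15923/5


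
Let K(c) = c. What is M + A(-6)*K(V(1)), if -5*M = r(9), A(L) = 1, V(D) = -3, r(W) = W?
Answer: -24/5 ≈ -4.8000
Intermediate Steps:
M = -9/5 (M = -1/5*9 = -9/5 ≈ -1.8000)
M + A(-6)*K(V(1)) = -9/5 + 1*(-3) = -9/5 - 3 = -24/5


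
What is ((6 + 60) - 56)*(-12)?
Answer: -120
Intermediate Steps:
((6 + 60) - 56)*(-12) = (66 - 56)*(-12) = 10*(-12) = -120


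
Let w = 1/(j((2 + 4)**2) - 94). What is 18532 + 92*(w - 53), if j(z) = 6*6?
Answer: 395978/29 ≈ 13654.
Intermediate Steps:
j(z) = 36
w = -1/58 (w = 1/(36 - 94) = 1/(-58) = -1/58 ≈ -0.017241)
18532 + 92*(w - 53) = 18532 + 92*(-1/58 - 53) = 18532 + 92*(-3075/58) = 18532 - 141450/29 = 395978/29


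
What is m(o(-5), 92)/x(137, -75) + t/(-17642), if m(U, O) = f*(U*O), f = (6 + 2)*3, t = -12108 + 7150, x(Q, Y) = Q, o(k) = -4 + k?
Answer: -174951289/1208477 ≈ -144.77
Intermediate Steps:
t = -4958
f = 24 (f = 8*3 = 24)
m(U, O) = 24*O*U (m(U, O) = 24*(U*O) = 24*(O*U) = 24*O*U)
m(o(-5), 92)/x(137, -75) + t/(-17642) = (24*92*(-4 - 5))/137 - 4958/(-17642) = (24*92*(-9))*(1/137) - 4958*(-1/17642) = -19872*1/137 + 2479/8821 = -19872/137 + 2479/8821 = -174951289/1208477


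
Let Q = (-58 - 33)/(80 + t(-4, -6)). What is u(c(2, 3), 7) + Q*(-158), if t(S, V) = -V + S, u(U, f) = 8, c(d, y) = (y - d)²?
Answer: 7517/41 ≈ 183.34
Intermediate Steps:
t(S, V) = S - V
Q = -91/82 (Q = (-58 - 33)/(80 + (-4 - 1*(-6))) = -91/(80 + (-4 + 6)) = -91/(80 + 2) = -91/82 ≈ -1.1098)
u(c(2, 3), 7) + Q*(-158) = 8 - 91/82*(-158) = 8 + 7189/41 = 7517/41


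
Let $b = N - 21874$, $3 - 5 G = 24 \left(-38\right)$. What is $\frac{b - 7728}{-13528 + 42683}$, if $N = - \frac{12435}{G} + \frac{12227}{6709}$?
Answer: $- \frac{12141651856}{11931654595} \approx -1.0176$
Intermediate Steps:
$G = 183$ ($G = \frac{3}{5} - \frac{24 \left(-38\right)}{5} = \frac{3}{5} - - \frac{912}{5} = \frac{3}{5} + \frac{912}{5} = 183$)
$N = - \frac{27062958}{409249}$ ($N = - \frac{12435}{183} + \frac{12227}{6709} = \left(-12435\right) \frac{1}{183} + 12227 \cdot \frac{1}{6709} = - \frac{4145}{61} + \frac{12227}{6709} = - \frac{27062958}{409249} \approx -66.128$)
$b = - \frac{8978975584}{409249}$ ($b = - \frac{27062958}{409249} - 21874 = - \frac{8978975584}{409249} \approx -21940.0$)
$\frac{b - 7728}{-13528 + 42683} = \frac{- \frac{8978975584}{409249} - 7728}{-13528 + 42683} = - \frac{12141651856}{409249 \cdot 29155} = \left(- \frac{12141651856}{409249}\right) \frac{1}{29155} = - \frac{12141651856}{11931654595}$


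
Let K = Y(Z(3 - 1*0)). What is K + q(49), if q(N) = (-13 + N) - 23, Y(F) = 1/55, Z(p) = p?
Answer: 716/55 ≈ 13.018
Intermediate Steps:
Y(F) = 1/55
q(N) = -36 + N
K = 1/55 ≈ 0.018182
K + q(49) = 1/55 + (-36 + 49) = 1/55 + 13 = 716/55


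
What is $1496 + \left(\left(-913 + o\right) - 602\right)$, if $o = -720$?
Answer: $-739$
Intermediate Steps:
$1496 + \left(\left(-913 + o\right) - 602\right) = 1496 - 2235 = -739$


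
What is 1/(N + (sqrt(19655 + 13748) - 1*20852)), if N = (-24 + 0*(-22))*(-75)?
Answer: -19052/362945301 - sqrt(33403)/362945301 ≈ -5.2996e-5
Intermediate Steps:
N = 1800 (N = (-24 + 0)*(-75) = -24*(-75) = 1800)
1/(N + (sqrt(19655 + 13748) - 1*20852)) = 1/(1800 + (sqrt(19655 + 13748) - 1*20852)) = 1/(1800 + (sqrt(33403) - 20852)) = 1/(1800 + (-20852 + sqrt(33403))) = 1/(-19052 + sqrt(33403))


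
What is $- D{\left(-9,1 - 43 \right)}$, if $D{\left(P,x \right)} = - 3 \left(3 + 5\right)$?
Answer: $24$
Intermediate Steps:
$D{\left(P,x \right)} = -24$ ($D{\left(P,x \right)} = \left(-3\right) 8 = -24$)
$- D{\left(-9,1 - 43 \right)} = \left(-1\right) \left(-24\right) = 24$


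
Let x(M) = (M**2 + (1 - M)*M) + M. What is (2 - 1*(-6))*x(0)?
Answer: 0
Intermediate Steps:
x(M) = M + M**2 + M*(1 - M) (x(M) = (M**2 + M*(1 - M)) + M = M + M**2 + M*(1 - M))
(2 - 1*(-6))*x(0) = (2 - 1*(-6))*(2*0) = (2 + 6)*0 = 8*0 = 0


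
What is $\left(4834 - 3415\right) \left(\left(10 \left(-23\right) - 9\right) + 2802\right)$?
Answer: $3636897$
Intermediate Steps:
$\left(4834 - 3415\right) \left(\left(10 \left(-23\right) - 9\right) + 2802\right) = 1419 \left(\left(-230 - 9\right) + 2802\right) = 1419 \left(-239 + 2802\right) = 1419 \cdot 2563 = 3636897$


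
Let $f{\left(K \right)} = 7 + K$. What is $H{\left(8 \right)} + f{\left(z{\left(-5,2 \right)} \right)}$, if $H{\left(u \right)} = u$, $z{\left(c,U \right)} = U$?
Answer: $17$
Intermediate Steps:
$H{\left(8 \right)} + f{\left(z{\left(-5,2 \right)} \right)} = 8 + \left(7 + 2\right) = 8 + 9 = 17$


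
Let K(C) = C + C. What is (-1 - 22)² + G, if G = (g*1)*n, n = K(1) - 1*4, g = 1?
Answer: 527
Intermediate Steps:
K(C) = 2*C
n = -2 (n = 2*1 - 1*4 = 2 - 4 = -2)
G = -2 (G = (1*1)*(-2) = 1*(-2) = -2)
(-1 - 22)² + G = (-1 - 22)² - 2 = (-23)² - 2 = 529 - 2 = 527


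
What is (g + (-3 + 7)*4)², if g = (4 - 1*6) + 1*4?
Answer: 324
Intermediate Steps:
g = 2 (g = (4 - 6) + 4 = -2 + 4 = 2)
(g + (-3 + 7)*4)² = (2 + (-3 + 7)*4)² = (2 + 4*4)² = (2 + 16)² = 18² = 324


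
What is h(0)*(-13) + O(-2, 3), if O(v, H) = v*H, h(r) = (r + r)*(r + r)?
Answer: -6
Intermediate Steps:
h(r) = 4*r² (h(r) = (2*r)*(2*r) = 4*r²)
O(v, H) = H*v
h(0)*(-13) + O(-2, 3) = (4*0²)*(-13) + 3*(-2) = (4*0)*(-13) - 6 = 0*(-13) - 6 = 0 - 6 = -6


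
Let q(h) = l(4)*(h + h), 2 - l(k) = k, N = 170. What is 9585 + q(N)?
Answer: 8905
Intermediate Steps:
l(k) = 2 - k
q(h) = -4*h (q(h) = (2 - 1*4)*(h + h) = (2 - 4)*(2*h) = -4*h)
9585 + q(N) = 9585 - 4*170 = 9585 - 680 = 8905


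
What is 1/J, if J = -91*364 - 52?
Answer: -1/33176 ≈ -3.0142e-5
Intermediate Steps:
J = -33176 (J = -33124 - 52 = -33176)
1/J = 1/(-33176) = -1/33176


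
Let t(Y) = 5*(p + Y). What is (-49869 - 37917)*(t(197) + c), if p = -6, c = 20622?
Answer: -1894158522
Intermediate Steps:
t(Y) = -30 + 5*Y (t(Y) = 5*(-6 + Y) = -30 + 5*Y)
(-49869 - 37917)*(t(197) + c) = (-49869 - 37917)*((-30 + 5*197) + 20622) = -87786*((-30 + 985) + 20622) = -87786*(955 + 20622) = -87786*21577 = -1894158522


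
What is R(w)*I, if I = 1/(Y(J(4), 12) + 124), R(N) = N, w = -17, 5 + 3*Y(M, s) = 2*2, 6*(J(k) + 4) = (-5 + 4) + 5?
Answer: -51/371 ≈ -0.13747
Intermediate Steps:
J(k) = -10/3 (J(k) = -4 + ((-5 + 4) + 5)/6 = -4 + (-1 + 5)/6 = -4 + (⅙)*4 = -4 + ⅔ = -10/3)
Y(M, s) = -⅓ (Y(M, s) = -5/3 + (2*2)/3 = -5/3 + (⅓)*4 = -5/3 + 4/3 = -⅓)
I = 3/371 (I = 1/(-⅓ + 124) = 1/(371/3) = 3/371 ≈ 0.0080862)
R(w)*I = -17*3/371 = -51/371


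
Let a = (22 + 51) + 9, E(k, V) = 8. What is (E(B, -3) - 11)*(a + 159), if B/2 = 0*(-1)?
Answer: -723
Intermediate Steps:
B = 0 (B = 2*(0*(-1)) = 2*0 = 0)
a = 82 (a = 73 + 9 = 82)
(E(B, -3) - 11)*(a + 159) = (8 - 11)*(82 + 159) = -3*241 = -723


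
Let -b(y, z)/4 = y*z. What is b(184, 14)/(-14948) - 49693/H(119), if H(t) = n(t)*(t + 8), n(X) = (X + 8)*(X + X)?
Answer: 1386113373/2049318482 ≈ 0.67638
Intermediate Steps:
n(X) = 2*X*(8 + X) (n(X) = (8 + X)*(2*X) = 2*X*(8 + X))
b(y, z) = -4*y*z
H(t) = 2*t*(8 + t)² (H(t) = (2*t*(8 + t))*(t + 8) = (2*t*(8 + t))*(8 + t) = 2*t*(8 + t)²)
b(184, 14)/(-14948) - 49693/H(119) = -4*184*14/(-14948) - 49693*1/(238*(8 + 119)²) = -10304*(-1/14948) - 49693/(2*119*127²) = 2576/3737 - 49693/(2*119*16129) = 2576/3737 - 49693/3838702 = 2576/3737 - 49693*1/3838702 = 2576/3737 - 7099/548386 = 1386113373/2049318482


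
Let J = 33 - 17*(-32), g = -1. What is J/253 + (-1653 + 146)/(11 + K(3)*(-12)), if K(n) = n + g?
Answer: 388772/3289 ≈ 118.20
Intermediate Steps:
J = 577 (J = 33 + 544 = 577)
K(n) = -1 + n (K(n) = n - 1 = -1 + n)
J/253 + (-1653 + 146)/(11 + K(3)*(-12)) = 577/253 + (-1653 + 146)/(11 + (-1 + 3)*(-12)) = 577*(1/253) - 1507/(11 + 2*(-12)) = 577/253 - 1507/(11 - 24) = 577/253 - 1507/(-13) = 577/253 - 1507*(-1/13) = 577/253 + 1507/13 = 388772/3289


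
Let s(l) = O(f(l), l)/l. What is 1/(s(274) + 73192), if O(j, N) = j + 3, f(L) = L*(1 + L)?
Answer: 274/20129961 ≈ 1.3612e-5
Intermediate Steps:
O(j, N) = 3 + j
s(l) = (3 + l*(1 + l))/l
1/(s(274) + 73192) = 1/((1 + 274 + 3/274) + 73192) = 1/(75353/274 + 73192) = 1/(20129961/274) = 274/20129961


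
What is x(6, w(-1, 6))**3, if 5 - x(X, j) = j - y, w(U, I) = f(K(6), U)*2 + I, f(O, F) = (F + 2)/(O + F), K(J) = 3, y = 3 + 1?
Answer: 8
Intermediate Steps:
y = 4
f(O, F) = (2 + F)/(F + O)
w(U, I) = I + 2*(2 + U)/(3 + U) (w(U, I) = ((2 + U)/(U + 3))*2 + I = ((2 + U)/(3 + U))*2 + I = 2*(2 + U)/(3 + U) + I = I + 2*(2 + U)/(3 + U))
x(X, j) = 9 - j (x(X, j) = 5 - (j - 1*4) = 5 - (j - 4) = 5 - (-4 + j) = 5 + (4 - j) = 9 - j)
x(6, w(-1, 6))**3 = (9 - (4 + 2*(-1) + 6*(3 - 1))/(3 - 1))**3 = (9 - (4 - 2 + 6*2)/2)**3 = (9 - (4 - 2 + 12)/2)**3 = (9 - 14/2)**3 = (9 - 1*7)**3 = (9 - 7)**3 = 2**3 = 8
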